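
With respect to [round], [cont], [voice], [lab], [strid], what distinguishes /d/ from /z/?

[continuant], [strident]

/d/ (voiced alveolar stop) and /z/ (voiced alveolar fricative) agree on [-round], [+voice], [-labial]. They differ on [continuant] (/d/ [-], /z/ [+]), [strident] (/d/ [-], /z/ [+]).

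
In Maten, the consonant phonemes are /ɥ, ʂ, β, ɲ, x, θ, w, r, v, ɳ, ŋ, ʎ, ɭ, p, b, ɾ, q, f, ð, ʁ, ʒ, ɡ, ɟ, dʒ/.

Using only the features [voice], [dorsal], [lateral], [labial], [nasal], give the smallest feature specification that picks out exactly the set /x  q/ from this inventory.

[-voice, +dorsal]

Every target segment is [-voice], [+dorsal]; each remaining inventory member fails at least one of these. Each conjunct is needed — [+dorsal] alone would also admit /ɥ, ɲ, w, ŋ, …/; [-voice] alone would also admit /ʂ, θ, p, f/ — and no other single listed feature has exactly this extension, so two is the minimum.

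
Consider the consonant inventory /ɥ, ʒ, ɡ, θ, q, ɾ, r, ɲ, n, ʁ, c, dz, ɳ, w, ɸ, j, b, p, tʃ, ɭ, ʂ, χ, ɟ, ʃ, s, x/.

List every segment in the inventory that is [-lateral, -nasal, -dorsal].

ʒ, θ, ɾ, r, dz, ɸ, b, p, tʃ, ʂ, ʃ, s

Checking each segment against [-lateral], [-nasal], [-dorsal]: /ʒ/ (voiced postalveolar fricative), /θ/ (voiceless dental fricative), /ɾ/ (alveolar tap), /r/ (alveolar trill), /dz/ (voiced alveolar affricate), /ɸ/ (voiceless bilabial fricative), among others, satisfy every feature; every other segment in the inventory fails at least one.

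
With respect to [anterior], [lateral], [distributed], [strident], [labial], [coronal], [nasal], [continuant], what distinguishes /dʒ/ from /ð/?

/dʒ/ (voiced postalveolar affricate) and /ð/ (voiced dental fricative) agree on [−lateral], [+distributed], [−labial], [+coronal], [−nasal]. They differ on [continuant] (/dʒ/ [−], /ð/ [+]), [strident] (/dʒ/ [+], /ð/ [−]), [anterior] (/dʒ/ [−], /ð/ [+]).

[continuant], [strident], [anterior]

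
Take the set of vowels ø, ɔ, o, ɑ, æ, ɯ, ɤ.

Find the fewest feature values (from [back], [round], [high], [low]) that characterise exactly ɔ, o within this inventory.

/ɔ, o/ are all [+back], [+round], and no other segment in the inventory matches both values. Dropping any one of them over-generates: [+round] alone would also admit /ø/; [+back] alone would also admit /ɑ, ɯ, ɤ/. No other single listed feature picks out exactly this set either, so fewer than two features will not do.

[+back, +round]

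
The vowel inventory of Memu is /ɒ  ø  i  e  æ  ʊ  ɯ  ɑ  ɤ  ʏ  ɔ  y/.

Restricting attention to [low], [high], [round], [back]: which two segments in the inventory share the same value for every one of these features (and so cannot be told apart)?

On the given features, /ʏ/ and /y/ have an identical profile: [-low], [+high], [+round], [-back]. No other two segments in the inventory coincide on all 4 features. (They do differ in [tense], which is not among the given features.)

ʏ, y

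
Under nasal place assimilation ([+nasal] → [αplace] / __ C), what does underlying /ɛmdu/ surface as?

[ɛndu]

In /ɛmdu/, the nasal /m/ precedes /d/, which is [+coronal]. The nasal assimilates in place, becoming the [+coronal] nasal /n/. The surface form is [ɛndu].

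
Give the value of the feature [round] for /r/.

[−round]

/r/ is the alveolar trill, hence [−round].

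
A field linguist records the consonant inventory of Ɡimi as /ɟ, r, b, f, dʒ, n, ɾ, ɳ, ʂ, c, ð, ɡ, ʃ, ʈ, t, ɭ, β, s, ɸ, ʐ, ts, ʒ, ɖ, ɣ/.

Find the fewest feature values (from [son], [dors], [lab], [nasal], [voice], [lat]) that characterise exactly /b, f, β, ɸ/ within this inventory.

The target set is precisely the extension of [+labial] in this inventory.

[+lab]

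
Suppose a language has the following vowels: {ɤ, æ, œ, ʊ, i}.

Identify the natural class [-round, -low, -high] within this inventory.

Checking each segment against [-round], [-low], [-high]: /ɤ/ (mid back unrounded tense vowel) satisfies every feature; every other segment in the inventory fails at least one.

ɤ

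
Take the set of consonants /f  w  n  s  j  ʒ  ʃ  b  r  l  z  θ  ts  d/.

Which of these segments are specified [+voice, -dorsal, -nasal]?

Checking each segment against [+voice], [-dorsal], [-nasal]: /ʒ/ (voiced postalveolar fricative), /b/ (voiced bilabial stop), /r/ (alveolar trill), /l/ (alveolar lateral approximant), /z/ (voiced alveolar fricative), /d/ (voiced alveolar stop) satisfy every feature; every other segment in the inventory fails at least one.

ʒ, b, r, l, z, d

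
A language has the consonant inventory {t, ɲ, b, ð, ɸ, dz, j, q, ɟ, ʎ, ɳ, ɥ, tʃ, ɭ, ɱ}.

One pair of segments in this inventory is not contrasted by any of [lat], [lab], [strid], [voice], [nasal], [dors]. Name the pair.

On the given features, /j/ and /ɟ/ have an identical profile: [−lateral], [−labial], [−strident], [+voice], [−nasal], [+dorsal]. No other two segments in the inventory coincide on all 6 features. (They do differ in [sonorant] and [continuant], which are not among the given features.)

j, ɟ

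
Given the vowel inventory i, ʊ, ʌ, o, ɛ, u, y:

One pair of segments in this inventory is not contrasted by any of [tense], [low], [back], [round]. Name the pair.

Both /o/ and /u/ are [+tense], [-low], [+back], [+round]. Since the list omits [high] — which does distinguish the mid back rounded tense vowel from the high back rounded tense vowel — this pair collapses; all other pairs remain distinct.

o, u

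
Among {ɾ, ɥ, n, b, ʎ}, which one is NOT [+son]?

/ɥ, ʎ, n, ɾ/ are all [+sonorant]; /b/ (voiced bilabial stop) is [-sonorant].

b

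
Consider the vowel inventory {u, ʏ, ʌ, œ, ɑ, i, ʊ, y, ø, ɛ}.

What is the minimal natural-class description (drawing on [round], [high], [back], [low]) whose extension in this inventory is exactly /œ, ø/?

Every target segment is [−high], [+round]; each remaining inventory member fails at least one of these. Each conjunct is needed — [+round] alone would also admit /u, ʏ, ʊ, y/; [−high] alone would also admit /ʌ, ɑ, ɛ/ — and no other single listed feature has exactly this extension, so two is the minimum.

[−high, +round]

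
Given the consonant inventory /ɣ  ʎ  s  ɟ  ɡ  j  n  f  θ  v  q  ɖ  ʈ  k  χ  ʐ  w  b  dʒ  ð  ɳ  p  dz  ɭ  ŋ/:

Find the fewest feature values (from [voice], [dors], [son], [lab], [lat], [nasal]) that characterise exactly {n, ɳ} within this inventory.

/n, ɳ/ are all [+nasal], [−dorsal], and no other segment in the inventory matches both values. Dropping any one of them over-generates: [−dorsal] alone would also admit /s, f, θ, v, …/; [+nasal] alone would also admit /ŋ/. No other single listed feature picks out exactly this set either, so fewer than two features will not do.

[+nasal, −dors]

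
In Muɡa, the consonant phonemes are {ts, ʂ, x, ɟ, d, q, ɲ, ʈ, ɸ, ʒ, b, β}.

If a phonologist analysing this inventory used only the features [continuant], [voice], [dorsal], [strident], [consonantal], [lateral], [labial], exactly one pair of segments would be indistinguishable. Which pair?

On the given features, /ɟ/ and /ɲ/ have an identical profile: [−continuant], [+voice], [+dorsal], [−strident], [+consonantal], [−lateral], [−labial]. No other two segments in the inventory coincide on all 7 features. (They do differ in [sonorant] and [nasal], which are not among the given features.)

ɟ, ɲ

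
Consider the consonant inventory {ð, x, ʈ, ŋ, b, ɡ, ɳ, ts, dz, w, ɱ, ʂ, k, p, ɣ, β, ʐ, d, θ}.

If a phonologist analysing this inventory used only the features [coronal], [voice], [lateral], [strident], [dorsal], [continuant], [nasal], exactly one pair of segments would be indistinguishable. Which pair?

w, ɣ

/w/ (labial-velar glide) and /ɣ/ (voiced velar fricative) are both [−coronal], [+voice], [−lateral], [−strident], [+dorsal], [+continuant], [−nasal], so none of the listed features separates them. (They do differ in [sonorant], [labial] and [round], which are not among the given features.) Every other pair in the inventory differs on at least one listed feature.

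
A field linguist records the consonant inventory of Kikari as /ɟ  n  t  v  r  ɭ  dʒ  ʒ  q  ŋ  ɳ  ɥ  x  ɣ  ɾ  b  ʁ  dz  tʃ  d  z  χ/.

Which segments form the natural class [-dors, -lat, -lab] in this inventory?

Eliminate segments failing any feature: /ɟ, q, ŋ, ɥ, x, ɣ, ʁ, χ/ are [+dorsal]; /v, b/ are [+labial]; /ɭ/ is [+lateral]. The remaining /n, t, r, dʒ, ʒ, ɳ, ɾ, dz, tʃ, d, z/ satisfy [-dorsal], [-lateral], [-labial].

n, t, r, dʒ, ʒ, ɳ, ɾ, dz, tʃ, d, z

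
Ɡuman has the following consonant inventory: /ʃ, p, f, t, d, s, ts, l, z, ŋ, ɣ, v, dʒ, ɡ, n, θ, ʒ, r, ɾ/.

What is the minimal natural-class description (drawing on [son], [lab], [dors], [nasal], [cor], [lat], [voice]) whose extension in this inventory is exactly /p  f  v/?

The target set is precisely the extension of [+labial] in this inventory.

[+lab]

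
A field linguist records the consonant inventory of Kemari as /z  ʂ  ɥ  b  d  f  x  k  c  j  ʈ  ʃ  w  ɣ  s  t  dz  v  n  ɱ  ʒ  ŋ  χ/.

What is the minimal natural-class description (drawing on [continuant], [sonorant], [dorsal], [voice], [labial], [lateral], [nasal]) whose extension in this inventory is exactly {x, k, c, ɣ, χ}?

The class [−sonorant], [+dorsal] has exactly /x, k, c, ɣ, χ/ as its extension in this inventory. No smaller conjunction from the listed features achieves this: [+dorsal] alone would also admit /ɥ, j, w, ŋ/; [−sonorant] alone would also admit /z, ʂ, b, d, …/; and checking the remaining single features turns up none with this extension.

[−sonorant, +dorsal]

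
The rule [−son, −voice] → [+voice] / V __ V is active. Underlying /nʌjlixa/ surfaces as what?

[nʌjliɣa]

/x/ satisfies [−son, −voice] and sits in V __ V. The [+voice] counterpart of the voiceless velar fricative is /ɣ/. Other segments in /nʌjlixa/ either fail the structural description or are not in the environment, so the surface form is [nʌjliɣa].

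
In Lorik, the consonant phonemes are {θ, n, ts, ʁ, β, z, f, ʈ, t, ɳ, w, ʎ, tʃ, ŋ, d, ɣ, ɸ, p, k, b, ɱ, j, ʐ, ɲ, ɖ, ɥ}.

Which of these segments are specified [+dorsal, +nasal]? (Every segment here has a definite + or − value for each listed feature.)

ŋ, ɲ

Checking each segment against [+dorsal], [+nasal]: /ŋ/ (velar nasal), /ɲ/ (palatal nasal) satisfy every feature; every other segment in the inventory fails at least one.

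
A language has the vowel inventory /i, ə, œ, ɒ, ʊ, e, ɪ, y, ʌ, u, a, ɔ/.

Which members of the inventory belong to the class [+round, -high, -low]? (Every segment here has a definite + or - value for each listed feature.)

Checking each segment against [+round], [-high], [-low]: /œ/ (mid front rounded lax vowel), /ɔ/ (mid back rounded lax vowel) satisfy every feature; every other segment in the inventory fails at least one.

œ, ɔ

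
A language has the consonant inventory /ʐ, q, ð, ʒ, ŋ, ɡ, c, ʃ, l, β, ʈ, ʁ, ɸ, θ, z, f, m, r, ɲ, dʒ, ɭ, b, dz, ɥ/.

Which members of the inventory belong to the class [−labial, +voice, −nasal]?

Eliminate segments failing any feature: /q, c, ʃ, ʈ, θ/ are [−voice]; /ŋ, ɲ/ are [+nasal]; /β, ɸ, f, m, b, ɥ/ are [+labial]. The remaining /ʐ, ð, ʒ, ɡ, l, ʁ, z, r, dʒ, ɭ, dz/ satisfy [−labial], [+voice], [−nasal].

ʐ, ð, ʒ, ɡ, l, ʁ, z, r, dʒ, ɭ, dz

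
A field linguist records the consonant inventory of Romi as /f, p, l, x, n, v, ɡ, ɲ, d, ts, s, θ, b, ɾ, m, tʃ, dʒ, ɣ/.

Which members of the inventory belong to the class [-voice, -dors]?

f, p, ts, s, θ, tʃ

Checking each segment against [-voice], [-dorsal]: /f/ (voiceless labiodental fricative), /p/ (voiceless bilabial stop), /ts/ (voiceless alveolar affricate), /s/ (voiceless alveolar fricative), /θ/ (voiceless dental fricative), /tʃ/ (voiceless postalveolar affricate) satisfy every feature; every other segment in the inventory fails at least one.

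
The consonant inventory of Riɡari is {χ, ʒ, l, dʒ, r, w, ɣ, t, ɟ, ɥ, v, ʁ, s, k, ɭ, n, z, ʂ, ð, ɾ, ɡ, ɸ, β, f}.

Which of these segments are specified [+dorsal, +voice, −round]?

ɣ, ɟ, ʁ, ɡ

The [+dorsal] segments are /χ, w, ɣ, ɟ, ɥ, ʁ, k, ɡ/.
Of those, [+voice] gives /w, ɣ, ɟ, ɥ, ʁ, ɡ/.
Within that set, [−round] leaves /ɣ, ɟ, ʁ, ɡ/.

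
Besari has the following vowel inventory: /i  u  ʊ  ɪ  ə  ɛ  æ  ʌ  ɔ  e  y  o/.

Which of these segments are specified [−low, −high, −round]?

First, the [−low] segments are /i, u, ʊ, ɪ, ə, ɛ, ʌ, ɔ, e, y, o/.
Among these, [−high] gives /ə, ɛ, ʌ, ɔ, e, o/.
Intersecting with [−round] leaves /ə, ɛ, ʌ, e/.

ə, ɛ, ʌ, e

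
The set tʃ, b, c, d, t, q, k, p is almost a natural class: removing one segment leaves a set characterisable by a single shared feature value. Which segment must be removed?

The remaining segments after removing /tʃ/ share [−delayed release]; /tʃ/ (voiceless postalveolar affricate) is [+delayed release]. For every other candidate removal, the leftover set fails to share any single feature value that the removed segment lacks.

tʃ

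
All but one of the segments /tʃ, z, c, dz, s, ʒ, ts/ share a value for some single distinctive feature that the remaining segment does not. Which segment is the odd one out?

c

/s, ʒ, dz, tʃ, z, ts/ are all [+strident], but /c/ (voiceless palatal stop) is [−strident]. No other single segment can be removed to leave a set sharing one feature value that the removed segment lacks, so /c/ is the odd one out.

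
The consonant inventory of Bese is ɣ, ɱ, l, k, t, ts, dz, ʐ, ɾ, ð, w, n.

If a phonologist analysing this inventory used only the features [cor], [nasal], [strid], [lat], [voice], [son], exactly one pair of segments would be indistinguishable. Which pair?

/ʐ/ (voiced retroflex fricative) and /dz/ (voiced alveolar affricate) are both [+coronal], [−nasal], [+strident], [−lateral], [+voice], [−sonorant], so none of the listed features separates them. (They do differ in [continuant] and [anterior], which are not among the given features.) Every other pair in the inventory differs on at least one listed feature.

ʐ, dz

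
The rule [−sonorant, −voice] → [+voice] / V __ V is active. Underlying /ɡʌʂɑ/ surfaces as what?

[ɡʌʐɑ]

/ʂ/ satisfies [−sonorant, −voice] and sits in V __ V. The [+voice] counterpart of the voiceless retroflex fricative is /ʐ/. Other segments in /ɡʌʂɑ/ either fail the structural description or are not in the environment, so the surface form is [ɡʌʐɑ].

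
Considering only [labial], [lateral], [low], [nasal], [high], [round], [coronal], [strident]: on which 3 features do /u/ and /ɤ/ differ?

[labial], [round], [high]

/u/ (high back rounded tense vowel) and /ɤ/ (mid back unrounded tense vowel) agree on [-lateral], [-low], [-nasal], [-coronal], [-strident]. They differ on [labial] (/u/ [+], /ɤ/ [-]), [round] (/u/ [+], /ɤ/ [-]), [high] (/u/ [+], /ɤ/ [-]).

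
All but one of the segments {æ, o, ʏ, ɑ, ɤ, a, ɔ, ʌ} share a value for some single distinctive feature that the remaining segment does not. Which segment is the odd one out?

ʏ

/o, ʌ, ɑ, ɔ, a, æ, ɤ/ are all [-high], but /ʏ/ (high front rounded lax vowel) is [+high]. No other single segment can be removed to leave a set sharing one feature value that the removed segment lacks, so /ʏ/ is the odd one out.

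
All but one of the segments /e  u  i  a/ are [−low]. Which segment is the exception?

a

Every segment except /a/ is [−low]. /a/ (low unrounded vowel) is [+low], so it is the exception.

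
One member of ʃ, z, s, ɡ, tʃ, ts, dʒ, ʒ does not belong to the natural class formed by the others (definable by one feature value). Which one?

ɡ

[strident] (equivalently [coronal], [dorsal]) groups all but one: /dʒ, z, ʒ, ʃ, tʃ, ts, s/ share [+strident] while /ɡ/ (voiced velar stop) alone is [−strident]. Removing any other segment would not leave a single-feature class that excludes it.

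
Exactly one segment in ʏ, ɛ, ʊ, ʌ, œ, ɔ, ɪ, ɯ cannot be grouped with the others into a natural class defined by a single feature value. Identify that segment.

[tense] groups all but one: /ɪ, ɔ, ʏ, ɛ, ʊ, œ, ʌ/ share [-tense] while /ɯ/ (high back unrounded vowel) alone is [+tense]. Removing any other segment would not leave a single-feature class that excludes it.

ɯ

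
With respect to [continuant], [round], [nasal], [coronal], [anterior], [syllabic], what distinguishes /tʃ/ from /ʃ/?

The two segments share [−round], [−nasal], [+coronal], [−anterior], [−syllabic]. The only feature from the list on which they differ: /tʃ/ is [−continuant] while /ʃ/ is [+continuant].

[continuant]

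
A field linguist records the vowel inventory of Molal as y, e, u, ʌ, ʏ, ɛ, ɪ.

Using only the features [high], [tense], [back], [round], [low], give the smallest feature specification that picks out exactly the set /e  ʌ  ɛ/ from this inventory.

[−high]

Every target segment is [−high] and no other inventory member is, so one feature is enough.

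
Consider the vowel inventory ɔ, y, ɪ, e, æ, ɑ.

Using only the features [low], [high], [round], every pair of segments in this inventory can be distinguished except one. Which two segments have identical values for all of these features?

ɑ, æ

/ɑ/ (low back unrounded vowel) and /æ/ (low front unrounded vowel) are both [+low], [-high], [-round], so none of the listed features separates them. (They do differ in [back], which is not among the given features.) Every other pair in the inventory differs on at least one listed feature.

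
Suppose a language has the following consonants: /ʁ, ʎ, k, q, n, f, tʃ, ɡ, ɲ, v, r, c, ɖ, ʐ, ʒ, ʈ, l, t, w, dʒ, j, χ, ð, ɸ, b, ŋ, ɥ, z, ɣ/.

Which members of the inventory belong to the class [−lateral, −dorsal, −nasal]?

f, tʃ, v, r, ɖ, ʐ, ʒ, ʈ, t, dʒ, ð, ɸ, b, z

The [−lateral] segments are /ʁ, k, q, n, f, tʃ, ɡ, ɲ, v, r, c, ɖ, ʐ, ʒ, ʈ, t, w, dʒ, j, χ, ð, ɸ, b, ŋ, ɥ, z, ɣ/.
Among these, [−dorsal] gives /n, f, tʃ, v, r, ɖ, ʐ, ʒ, ʈ, t, dʒ, ð, ɸ, b, z/.
Then [−nasal] leaves /f, tʃ, v, r, ɖ, ʐ, ʒ, ʈ, t, dʒ, ð, ɸ, b, z/.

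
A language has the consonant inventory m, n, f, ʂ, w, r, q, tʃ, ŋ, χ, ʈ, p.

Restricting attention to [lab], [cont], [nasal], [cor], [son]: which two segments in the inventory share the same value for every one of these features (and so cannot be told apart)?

/ʈ/ (voiceless retroflex stop) and /tʃ/ (voiceless postalveolar affricate) are both [-labial], [-continuant], [-nasal], [+coronal], [-sonorant], so none of the listed features separates them. (They do differ in [strident], [delayed release] and [distributed], which are not among the given features.) Every other pair in the inventory differs on at least one listed feature.

ʈ, tʃ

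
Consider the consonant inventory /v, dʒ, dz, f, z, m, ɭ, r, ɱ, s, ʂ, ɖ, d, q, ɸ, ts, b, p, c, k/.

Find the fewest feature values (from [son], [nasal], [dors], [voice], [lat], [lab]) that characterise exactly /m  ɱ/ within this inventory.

[+nasal]

The target set is precisely the extension of [+nasal] in this inventory.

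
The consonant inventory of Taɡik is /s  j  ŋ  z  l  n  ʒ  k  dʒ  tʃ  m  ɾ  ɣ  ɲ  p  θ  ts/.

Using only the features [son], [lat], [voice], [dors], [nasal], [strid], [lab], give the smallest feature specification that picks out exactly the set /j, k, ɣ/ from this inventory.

[-nasal, +dors]

Every target segment is [-nasal], [+dorsal]; each remaining inventory member fails at least one of these. Each conjunct is needed — [+dorsal] alone would also admit /ŋ, ɲ/; [-nasal] alone would also admit /s, z, l, ʒ, …/ — and no other single listed feature has exactly this extension, so two is the minimum.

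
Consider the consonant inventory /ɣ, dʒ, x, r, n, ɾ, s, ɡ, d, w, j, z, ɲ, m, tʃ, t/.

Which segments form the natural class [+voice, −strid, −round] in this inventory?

Eliminate segments failing any feature: /dʒ, z/ are [+strident]; /x, s, tʃ, t/ are [−voice]; /w/ is [+round]. The remaining /ɣ, r, n, ɾ, ɡ, d, j, ɲ, m/ satisfy [+voice], [−strident], [−round].

ɣ, r, n, ɾ, ɡ, d, j, ɲ, m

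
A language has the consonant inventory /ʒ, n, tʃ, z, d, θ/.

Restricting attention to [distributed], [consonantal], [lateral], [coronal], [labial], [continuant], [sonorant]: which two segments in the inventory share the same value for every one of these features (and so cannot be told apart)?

θ, ʒ

Both /θ/ and /ʒ/ are [+distributed], [+consonantal], [−lateral], [+coronal], [−labial], [+continuant], [−sonorant]. Since the list omits [voice], [strident] and [anterior] — which do distinguish the voiceless dental fricative from the voiced postalveolar fricative — this pair collapses; all other pairs remain distinct.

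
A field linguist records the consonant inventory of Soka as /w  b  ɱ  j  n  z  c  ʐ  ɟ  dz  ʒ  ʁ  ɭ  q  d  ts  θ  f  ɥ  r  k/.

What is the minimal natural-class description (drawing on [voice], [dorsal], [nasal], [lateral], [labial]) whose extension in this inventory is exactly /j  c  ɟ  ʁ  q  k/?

[−labial, +dorsal]

/j, c, ɟ, ʁ, q, k/ are all [−labial], [+dorsal], and no other segment in the inventory matches both values. Dropping any one of them over-generates: [+dorsal] alone would also admit /w, ɥ/; [−labial] alone would also admit /n, z, ʐ, dz, …/. No other single listed feature picks out exactly this set either, so fewer than two features will not do.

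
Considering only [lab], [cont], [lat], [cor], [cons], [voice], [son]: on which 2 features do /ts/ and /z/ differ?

[voice], [continuant]

/ts/ is the voiceless alveolar affricate and /z/ is the voiced alveolar fricative. Both are [-labial], [-lateral], [+coronal], [+consonantal], [-sonorant]. /ts/ is [-voice] while /z/ is [+voice]; /ts/ is [-continuant] while /z/ is [+continuant], so the distinguishing features are [voice], [continuant].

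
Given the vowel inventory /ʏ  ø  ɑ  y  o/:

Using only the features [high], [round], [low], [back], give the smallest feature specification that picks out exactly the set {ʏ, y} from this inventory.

[+high]

Every target segment is [+high] and no other inventory member is, so one feature is enough.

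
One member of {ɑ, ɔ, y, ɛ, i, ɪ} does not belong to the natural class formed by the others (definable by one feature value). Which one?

ɑ

The remaining segments after removing /ɑ/ share [-low]; /ɑ/ (low back unrounded vowel) is [+low]. For every other candidate removal, the leftover set fails to share any single feature value that the removed segment lacks.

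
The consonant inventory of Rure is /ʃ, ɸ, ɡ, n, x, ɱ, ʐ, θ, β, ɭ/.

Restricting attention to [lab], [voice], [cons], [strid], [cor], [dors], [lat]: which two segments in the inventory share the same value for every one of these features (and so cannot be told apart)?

/ɱ/ (labiodental nasal) and /β/ (voiced bilabial fricative) are both [+labial], [+voice], [+consonantal], [−strident], [−coronal], [−dorsal], [−lateral], so none of the listed features separates them. (They do differ in [sonorant], [nasal] and [continuant], which are not among the given features.) Every other pair in the inventory differs on at least one listed feature.

ɱ, β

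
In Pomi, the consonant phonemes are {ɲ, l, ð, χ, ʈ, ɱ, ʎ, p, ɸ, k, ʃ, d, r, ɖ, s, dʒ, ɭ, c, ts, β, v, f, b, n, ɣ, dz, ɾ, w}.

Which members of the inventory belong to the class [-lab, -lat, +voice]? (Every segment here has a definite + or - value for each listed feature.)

Eliminate segments failing any feature: /l, ʎ, ɭ/ are [+lateral]; /χ, ʈ, k, ʃ, s, c, ts/ are [-voice]; /ɱ, p, ɸ, β, v, f, b, w/ are [+labial]. The remaining /ɲ, ð, d, r, ɖ, dʒ, n, ɣ, dz, ɾ/ satisfy [-labial], [-lateral], [+voice].

ɲ, ð, d, r, ɖ, dʒ, n, ɣ, dz, ɾ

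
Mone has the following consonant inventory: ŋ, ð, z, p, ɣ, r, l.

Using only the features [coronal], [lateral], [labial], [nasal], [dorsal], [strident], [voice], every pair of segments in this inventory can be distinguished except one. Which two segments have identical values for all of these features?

On the given features, /ð/ and /r/ have an identical profile: [+coronal], [-lateral], [-labial], [-nasal], [-dorsal], [-strident], [+voice]. No other two segments in the inventory coincide on all 7 features. (They do differ in [sonorant], which is not among the given features.)

ð, r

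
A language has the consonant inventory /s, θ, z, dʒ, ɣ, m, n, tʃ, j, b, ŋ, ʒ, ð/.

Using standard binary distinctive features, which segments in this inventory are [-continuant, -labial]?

dʒ, n, tʃ, ŋ

Checking each segment against [-continuant], [-labial]: /dʒ/ (voiced postalveolar affricate), /n/ (alveolar nasal), /tʃ/ (voiceless postalveolar affricate), /ŋ/ (velar nasal) satisfy every feature; every other segment in the inventory fails at least one.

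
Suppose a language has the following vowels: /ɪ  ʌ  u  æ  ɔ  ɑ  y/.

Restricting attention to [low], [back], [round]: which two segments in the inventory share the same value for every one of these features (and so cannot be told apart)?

ɔ, u

/ɔ/ (mid back rounded lax vowel) and /u/ (high back rounded tense vowel) are both [−low], [+back], [+round], so none of the listed features separates them. (They do differ in [high] and [tense], which are not among the given features.) Every other pair in the inventory differs on at least one listed feature.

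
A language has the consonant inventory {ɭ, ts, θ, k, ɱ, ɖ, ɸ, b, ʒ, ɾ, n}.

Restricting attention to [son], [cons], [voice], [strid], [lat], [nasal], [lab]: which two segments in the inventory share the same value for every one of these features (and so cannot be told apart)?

Both /θ/ and /k/ are [-sonorant], [+consonantal], [-voice], [-strident], [-lateral], [-nasal], [-labial]. Since the list omits [continuant], [coronal] and [dorsal] — which do distinguish the voiceless dental fricative from the voiceless velar stop — this pair collapses; all other pairs remain distinct.

θ, k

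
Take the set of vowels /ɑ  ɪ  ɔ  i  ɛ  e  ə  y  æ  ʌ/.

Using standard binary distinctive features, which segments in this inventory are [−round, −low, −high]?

First, the [−round] segments are /ɑ, ɪ, i, ɛ, e, ə, æ, ʌ/.
Within that set, [−low] gives /ɪ, i, ɛ, e, ə, ʌ/.
Within that set, [−high] leaves /ɛ, e, ə, ʌ/.

ɛ, e, ə, ʌ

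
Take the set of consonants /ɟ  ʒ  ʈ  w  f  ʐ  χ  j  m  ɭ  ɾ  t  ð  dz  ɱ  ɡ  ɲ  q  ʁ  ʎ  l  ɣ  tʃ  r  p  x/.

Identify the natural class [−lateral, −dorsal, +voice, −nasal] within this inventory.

Checking each segment against [−lateral], [−dorsal], [+voice], [−nasal]: /ʒ/ (voiced postalveolar fricative), /ʐ/ (voiced retroflex fricative), /ɾ/ (alveolar tap), /ð/ (voiced dental fricative), /dz/ (voiced alveolar affricate), /r/ (alveolar trill) satisfy every feature; every other segment in the inventory fails at least one.

ʒ, ʐ, ɾ, ð, dz, r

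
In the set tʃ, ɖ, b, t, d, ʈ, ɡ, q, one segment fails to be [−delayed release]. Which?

Every segment except /tʃ/ is [−delayed release]. /tʃ/ (voiceless postalveolar affricate) is [+delayed release], so it is the exception.

tʃ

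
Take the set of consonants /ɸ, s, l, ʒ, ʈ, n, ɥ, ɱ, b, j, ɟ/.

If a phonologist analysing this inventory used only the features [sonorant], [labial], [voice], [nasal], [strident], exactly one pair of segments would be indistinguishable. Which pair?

j, l

On the given features, /j/ and /l/ have an identical profile: [+sonorant], [-labial], [+voice], [-nasal], [-strident]. No other two segments in the inventory coincide on all 5 features. (They do differ in [lateral] and [dorsal], which are not among the given features.)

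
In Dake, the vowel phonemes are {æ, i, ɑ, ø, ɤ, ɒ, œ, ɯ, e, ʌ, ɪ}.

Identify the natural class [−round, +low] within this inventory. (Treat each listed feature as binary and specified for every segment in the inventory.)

æ, ɑ

Eliminate segments failing any feature: /i, ɤ, ɯ, e, ʌ, ɪ/ are [−low]; /ø, ɒ, œ/ are [+round]. The remaining /æ, ɑ/ satisfy [−round], [+low].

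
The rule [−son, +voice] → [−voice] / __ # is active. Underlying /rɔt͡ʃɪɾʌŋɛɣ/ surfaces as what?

[rɔt͡ʃɪɾʌŋɛx]

The only segment in the rule's environment that also matches [−son, +voice] is /ɣ/. Applying [−voice] turns the voiced velar fricative into /x/ (voiceless velar fricative), giving [rɔt͡ʃɪɾʌŋɛx].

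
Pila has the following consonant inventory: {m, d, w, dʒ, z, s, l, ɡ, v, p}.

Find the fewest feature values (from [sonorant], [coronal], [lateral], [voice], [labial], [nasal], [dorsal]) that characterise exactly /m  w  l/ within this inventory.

Every target segment is [+sonorant] and no other inventory member is, so one feature is enough.

[+sonorant]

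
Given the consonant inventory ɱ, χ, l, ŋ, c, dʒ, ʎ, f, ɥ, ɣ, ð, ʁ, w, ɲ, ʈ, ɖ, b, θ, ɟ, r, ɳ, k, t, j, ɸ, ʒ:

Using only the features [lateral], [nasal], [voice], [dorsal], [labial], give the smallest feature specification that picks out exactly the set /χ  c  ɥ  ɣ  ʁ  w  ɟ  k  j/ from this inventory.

/χ, c, ɥ, ɣ, ʁ, w, ɟ, k, j/ are all [−nasal], [−lateral], [+dorsal], and no other segment in the inventory matches all three values. Dropping any one of them over-generates: [−lateral, +dorsal] alone would also admit /ŋ, ɲ/; [−nasal, +dorsal] alone would also admit /ʎ/; [−nasal, −lateral] alone would also admit /dʒ, f, ð, ʈ, …/. No other combination of two listed features picks out exactly this set either, so fewer than three features will not do.

[−nasal, −lateral, +dorsal]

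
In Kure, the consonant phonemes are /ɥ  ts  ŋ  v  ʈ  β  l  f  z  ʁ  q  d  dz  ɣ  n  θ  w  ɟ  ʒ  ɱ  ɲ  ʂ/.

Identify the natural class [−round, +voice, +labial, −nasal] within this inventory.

The [−round] segments are /ts, ŋ, v, ʈ, β, l, f, z, ʁ, q, d, dz, ɣ, n, θ, ɟ, ʒ, ɱ, ɲ, ʂ/.
Intersecting with [+voice] gives /ŋ, v, β, l, z, ʁ, d, dz, ɣ, n, ɟ, ʒ, ɱ, ɲ/.
Then [+labial] gives /v, β, ɱ/.
Then [−nasal] leaves /v, β/.

v, β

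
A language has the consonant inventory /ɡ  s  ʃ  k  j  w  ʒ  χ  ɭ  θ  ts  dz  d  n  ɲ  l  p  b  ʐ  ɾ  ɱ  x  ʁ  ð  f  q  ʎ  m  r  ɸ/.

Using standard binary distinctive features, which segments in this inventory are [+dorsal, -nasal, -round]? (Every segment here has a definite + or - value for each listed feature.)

ɡ, k, j, χ, x, ʁ, q, ʎ

First, the [+dorsal] segments are /ɡ, k, j, w, χ, ɲ, x, ʁ, q, ʎ/.
Among these, [-nasal] gives /ɡ, k, j, w, χ, x, ʁ, q, ʎ/.
Within that set, [-round] leaves /ɡ, k, j, χ, x, ʁ, q, ʎ/.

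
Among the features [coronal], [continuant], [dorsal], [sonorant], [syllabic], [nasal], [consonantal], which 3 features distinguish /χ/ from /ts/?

/χ/ is the voiceless uvular fricative and /ts/ is the voiceless alveolar affricate. Both are [−sonorant], [−syllabic], [−nasal], [+consonantal]. /χ/ is [+continuant] while /ts/ is [−continuant]; /χ/ is [−coronal] while /ts/ is [+coronal]; /χ/ is [+dorsal] while /ts/ is [−dorsal], so the distinguishing features are [continuant], [coronal], [dorsal].

[continuant], [coronal], [dorsal]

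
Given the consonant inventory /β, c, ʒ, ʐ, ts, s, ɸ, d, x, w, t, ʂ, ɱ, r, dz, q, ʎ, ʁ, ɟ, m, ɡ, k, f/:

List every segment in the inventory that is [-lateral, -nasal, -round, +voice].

β, ʒ, ʐ, d, r, dz, ʁ, ɟ, ɡ

Checking each segment against [-lateral], [-nasal], [-round], [+voice]: /β/ (voiced bilabial fricative), /ʒ/ (voiced postalveolar fricative), /ʐ/ (voiced retroflex fricative), /d/ (voiced alveolar stop), /r/ (alveolar trill), /dz/ (voiced alveolar affricate), among others, satisfy every feature; every other segment in the inventory fails at least one.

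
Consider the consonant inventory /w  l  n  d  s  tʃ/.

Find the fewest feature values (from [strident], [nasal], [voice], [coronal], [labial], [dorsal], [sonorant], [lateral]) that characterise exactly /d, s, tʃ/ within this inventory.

Every target segment is [−sonorant] and no other inventory member is, so one feature is enough.

[−sonorant]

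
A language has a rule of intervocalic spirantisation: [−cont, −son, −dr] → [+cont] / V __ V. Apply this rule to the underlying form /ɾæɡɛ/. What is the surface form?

[ɾæɣɛ]

Only /ɡ/ occurs between two vowels (/æ/ __ /ɛ/) and matches the structural description. It is a voiced velar stop, so [−cont, −son, −dr] holds; changing it to [+continuant] with all other features held fixed yields /ɣ/ (voiced velar fricative). No other segment meets both the structural description and the environment, so the output is [ɾæɣɛ].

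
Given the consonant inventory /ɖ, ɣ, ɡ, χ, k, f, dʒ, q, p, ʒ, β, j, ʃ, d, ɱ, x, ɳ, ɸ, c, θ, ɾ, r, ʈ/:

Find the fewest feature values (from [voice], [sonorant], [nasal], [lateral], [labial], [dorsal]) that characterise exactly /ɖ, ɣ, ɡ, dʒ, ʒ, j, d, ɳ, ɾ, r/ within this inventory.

The class [+voice], [-labial] has exactly /ɖ, ɣ, ɡ, dʒ, ʒ, j, d, ɳ, ɾ, r/ as its extension in this inventory. No smaller conjunction from the listed features achieves this: [-labial] alone would also admit /χ, k, q, ʃ, …/; [+voice] alone would also admit /β, ɱ/; and checking the remaining single features turns up none with this extension.

[+voice, -labial]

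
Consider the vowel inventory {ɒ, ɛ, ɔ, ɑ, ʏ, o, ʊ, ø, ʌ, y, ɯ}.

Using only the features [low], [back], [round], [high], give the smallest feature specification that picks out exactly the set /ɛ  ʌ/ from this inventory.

[−high, −low, −round]

Every target segment is [−high], [−low], [−round]; each remaining inventory member fails at least one of these. Each conjunct is needed — [−low, −round] alone would also admit /ɯ/; [−high, −round] alone would also admit /ɑ/; [−high, −low] alone would also admit /ɔ, o, ø/ — and no other combination of two listed features has exactly this extension, so three is the minimum.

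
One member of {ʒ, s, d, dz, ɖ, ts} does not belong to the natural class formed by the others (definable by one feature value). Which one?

The remaining segments after removing /ʒ/ share [−distributed]; /ʒ/ (voiced postalveolar fricative) is [+distributed]. For every other candidate removal, the leftover set fails to share any single feature value that the removed segment lacks.

ʒ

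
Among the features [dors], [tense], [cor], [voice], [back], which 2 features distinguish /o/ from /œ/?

The two segments share [+dorsal], [−coronal], [+voice]. The only features from the list on which they differ: /o/ is [+back] while /œ/ is [−back]; /o/ is [+tense] while /œ/ is [−tense].

[back], [tense]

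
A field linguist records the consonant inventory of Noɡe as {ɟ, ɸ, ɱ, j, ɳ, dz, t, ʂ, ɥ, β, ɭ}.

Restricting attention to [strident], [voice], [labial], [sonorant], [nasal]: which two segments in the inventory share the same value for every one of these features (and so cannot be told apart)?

On the given features, /ɭ/ and /j/ have an identical profile: [−strident], [+voice], [−labial], [+sonorant], [−nasal]. No other two segments in the inventory coincide on all 5 features. (They do differ in [lateral] and [dorsal], which are not among the given features.)

ɭ, j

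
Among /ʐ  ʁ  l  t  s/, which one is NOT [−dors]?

ʁ

/l, t, ʐ, s/ are all [−dorsal]; /ʁ/ (voiced uvular fricative) is [+dorsal].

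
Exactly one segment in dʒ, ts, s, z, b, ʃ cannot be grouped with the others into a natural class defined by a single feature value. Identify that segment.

/ts, s, dʒ, z, ʃ/ are all [+strident], but /b/ (voiced bilabial stop) is [−strident]. No other single segment can be removed to leave a set sharing one feature value that the removed segment lacks, so /b/ is the odd one out.

b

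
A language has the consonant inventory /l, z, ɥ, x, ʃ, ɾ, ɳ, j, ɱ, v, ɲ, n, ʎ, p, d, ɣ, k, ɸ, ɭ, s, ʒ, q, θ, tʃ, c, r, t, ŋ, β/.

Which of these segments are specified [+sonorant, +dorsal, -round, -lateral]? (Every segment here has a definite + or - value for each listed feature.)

j, ɲ, ŋ

First, the [+sonorant] segments are /l, ɥ, ɾ, ɳ, j, ɱ, ɲ, n, ʎ, ɭ, r, ŋ/.
Of those, [+dorsal] gives /ɥ, j, ɲ, ʎ, ŋ/.
Intersecting with [-round] gives /j, ɲ, ʎ, ŋ/.
Within that set, [-lateral] leaves /j, ɲ, ŋ/.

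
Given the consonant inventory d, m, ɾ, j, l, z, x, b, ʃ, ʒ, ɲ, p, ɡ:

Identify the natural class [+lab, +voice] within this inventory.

m, b

The [+labial] segments are /m, b, p/.
Among these, [+voice] leaves /m, b/.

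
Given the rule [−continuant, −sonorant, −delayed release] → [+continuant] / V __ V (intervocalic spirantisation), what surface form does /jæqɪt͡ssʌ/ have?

The only segment in the rule's environment that also matches [−continuant, −sonorant, −delayed release] is /q/. Applying [+continuant] turns the voiceless uvular stop into /χ/ (voiceless uvular fricative), giving [jæχɪt͡ssʌ].

[jæχɪt͡ssʌ]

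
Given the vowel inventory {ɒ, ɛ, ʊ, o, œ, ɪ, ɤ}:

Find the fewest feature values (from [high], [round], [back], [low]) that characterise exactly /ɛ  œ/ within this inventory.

[-high, -back]

/ɛ, œ/ are all [-high], [-back], and no other segment in the inventory matches both values. Dropping any one of them over-generates: [-back] alone would also admit /ɪ/; [-high] alone would also admit /ɒ, o, ɤ/. No other single listed feature picks out exactly this set either, so fewer than two features will not do.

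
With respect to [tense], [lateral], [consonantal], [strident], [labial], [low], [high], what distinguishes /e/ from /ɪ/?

The two segments share [-lateral], [-consonantal], [-strident], [-labial], [-low]. The only features from the list on which they differ: /e/ is [-high] while /ɪ/ is [+high]; /e/ is [+tense] while /ɪ/ is [-tense].

[high], [tense]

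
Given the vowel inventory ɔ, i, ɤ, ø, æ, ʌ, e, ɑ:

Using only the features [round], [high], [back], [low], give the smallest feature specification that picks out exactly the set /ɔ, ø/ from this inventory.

/ɔ, ø/ are exactly the [+round] segments in the inventory, so a single feature suffices.

[+round]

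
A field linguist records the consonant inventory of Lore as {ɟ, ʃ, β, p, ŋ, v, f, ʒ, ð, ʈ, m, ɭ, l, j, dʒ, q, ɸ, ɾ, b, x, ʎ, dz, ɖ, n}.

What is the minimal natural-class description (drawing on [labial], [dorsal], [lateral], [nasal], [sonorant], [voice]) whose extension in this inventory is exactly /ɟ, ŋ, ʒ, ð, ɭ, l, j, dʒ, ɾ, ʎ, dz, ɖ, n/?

[+voice, -labial]

Every target segment is [+voice], [-labial]; each remaining inventory member fails at least one of these. Each conjunct is needed — [-labial] alone would also admit /ʃ, ʈ, q, x/; [+voice] alone would also admit /β, v, m, b/ — and no other single listed feature has exactly this extension, so two is the minimum.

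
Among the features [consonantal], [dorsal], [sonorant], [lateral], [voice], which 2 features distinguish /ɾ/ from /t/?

/ɾ/ (alveolar tap) and /t/ (voiceless alveolar stop) agree on [+consonantal], [−dorsal], [−lateral]. They differ on [sonorant] (/ɾ/ [+], /t/ [−]), [voice] (/ɾ/ [+], /t/ [−]).

[sonorant], [voice]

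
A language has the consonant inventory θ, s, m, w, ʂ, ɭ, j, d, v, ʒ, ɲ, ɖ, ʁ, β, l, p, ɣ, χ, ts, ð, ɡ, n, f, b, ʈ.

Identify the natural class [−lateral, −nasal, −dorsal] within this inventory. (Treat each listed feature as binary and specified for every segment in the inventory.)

Eliminate segments failing any feature: /m, ɲ, n/ are [+nasal]; /w, j, ʁ, ɣ, χ, ɡ/ are [+dorsal]; /ɭ, l/ are [+lateral]. The remaining /θ, s, ʂ, d, v, ʒ, ɖ, β, p, ts, ð, f, b, ʈ/ satisfy [−lateral], [−nasal], [−dorsal].

θ, s, ʂ, d, v, ʒ, ɖ, β, p, ts, ð, f, b, ʈ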